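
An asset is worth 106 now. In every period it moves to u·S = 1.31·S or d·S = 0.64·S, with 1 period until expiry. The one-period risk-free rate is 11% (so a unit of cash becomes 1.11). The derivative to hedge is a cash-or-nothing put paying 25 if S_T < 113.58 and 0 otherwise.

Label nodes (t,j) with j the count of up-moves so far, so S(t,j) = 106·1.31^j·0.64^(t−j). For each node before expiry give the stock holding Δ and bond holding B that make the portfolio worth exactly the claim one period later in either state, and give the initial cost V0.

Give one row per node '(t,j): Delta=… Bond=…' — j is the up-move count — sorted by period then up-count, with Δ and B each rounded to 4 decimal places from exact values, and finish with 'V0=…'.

The replicating-portfolio and risk-neutral prices coincide; use p* = (1.11−0.64)/(1.31−0.64) = 0.7015 for the latter.
At expiry t=1: V(1,0)=25.0000, V(1,1)=0.0000
(0,0): S=106.0000. Δ = (V_up−V_dn)/(S_up−S_dn) = (0.0000−25.0000)/(138.8600−67.8400) = -0.3520. V = [p*·0.0000 + (1−p*)·25.0000]/1.11 = 6.7231. B = V − Δ·S = 44.0366.
The time-0 hedge costs 6.7231, which is the no-arbitrage price.

(0,0): Delta=-0.3520 Bond=44.0366
V0=6.7231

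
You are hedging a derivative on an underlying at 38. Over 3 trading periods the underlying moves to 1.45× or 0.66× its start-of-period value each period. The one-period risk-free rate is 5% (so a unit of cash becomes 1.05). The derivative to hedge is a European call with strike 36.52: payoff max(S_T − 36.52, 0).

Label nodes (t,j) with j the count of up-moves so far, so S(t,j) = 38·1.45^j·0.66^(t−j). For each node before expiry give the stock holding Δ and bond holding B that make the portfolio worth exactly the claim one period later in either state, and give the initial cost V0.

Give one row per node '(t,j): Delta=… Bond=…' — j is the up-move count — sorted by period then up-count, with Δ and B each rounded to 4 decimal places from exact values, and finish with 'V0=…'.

(0,0): Delta=0.7096 Bond=-13.5370
(1,0): Delta=0.3847 Bond=-6.0643
(1,1): Delta=0.8613 Bond=-22.5725
(2,0): Delta=0.0000 Bond=0.0000
(2,1): Delta=0.5643 Bond=-12.8982
(2,2): Delta=1.0000 Bond=-34.7810
V0=13.4286

Risk-neutral probability p* = (R−d)/(u−d) = (1.05−0.66)/(1.45−0.66) = 0.4937.
Payoff layer (t=3): V(3,0)=0.0000, V(3,1)=0.0000, V(3,2)=16.2107, V(3,3)=79.3277
Node (2,0) S=16.5528: V=(p*·0.0000+(1−p*)·0.0000)/1.05=0.0000; Δ=(0.0000−0.0000)/(24.0016−10.9248)=0.0000; B=V−Δ·S=0.0000
Node (2,1) S=36.3660: V=(p*·16.2107+(1−p*)·0.0000)/1.05=7.6217; Δ=(16.2107−0.0000)/(52.7307−24.0016)=0.5643; B=V−Δ·S=-12.8982
Node (2,2) S=79.8950: V=(p*·79.3277+(1−p*)·16.2107)/1.05=45.1140; Δ=(79.3277−16.2107)/(115.8477−52.7307)=1.0000; B=V−Δ·S=-34.7810
Node (1,0) S=25.0800: V=(p*·7.6217+(1−p*)·0.0000)/1.05=3.5834; Δ=(7.6217−0.0000)/(36.3660−16.5528)=0.3847; B=V−Δ·S=-6.0643
Node (1,1) S=55.1000: V=(p*·45.1140+(1−p*)·7.6217)/1.05=24.8863; Δ=(45.1140−7.6217)/(79.8950−36.3660)=0.8613; B=V−Δ·S=-22.5725
Node (0,0) S=38.0000: V=(p*·24.8863+(1−p*)·3.5834)/1.05=13.4286; Δ=(24.8863−3.5834)/(55.1000−25.0800)=0.7096; B=V−Δ·S=-13.5370
Check: Δ(0,0)·S0 + B(0,0) = 13.4286 = V0.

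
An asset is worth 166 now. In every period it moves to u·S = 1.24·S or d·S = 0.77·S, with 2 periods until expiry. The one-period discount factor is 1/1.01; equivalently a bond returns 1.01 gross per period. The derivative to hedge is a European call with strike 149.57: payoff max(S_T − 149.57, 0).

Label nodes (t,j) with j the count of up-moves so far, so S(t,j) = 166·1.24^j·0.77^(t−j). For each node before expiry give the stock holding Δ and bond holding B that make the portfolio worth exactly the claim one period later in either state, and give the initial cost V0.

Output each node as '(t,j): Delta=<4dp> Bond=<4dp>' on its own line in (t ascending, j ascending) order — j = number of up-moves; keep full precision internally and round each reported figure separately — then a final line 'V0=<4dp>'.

(0,0): Delta=0.6824 Bond=-81.8870
(1,0): Delta=0.1486 Bond=-14.4800
(1,1): Delta=1.0000 Bond=-148.0891
V0=31.3846

The replicating-portfolio and risk-neutral prices coincide; use p* = (1.01−0.77)/(1.24−0.77) = 0.5106 for the latter.
Terminal payoffs: V(2,0)=0.0000, V(2,1)=8.9268, V(2,2)=105.6716
(1,0): S=127.8200. Δ = (V_up−V_dn)/(S_up−S_dn) = (8.9268−0.0000)/(158.4968−98.4214) = 0.1486. V = [p*·8.9268 + (1−p*)·0.0000]/1.01 = 4.5132. B = V − Δ·S = -14.4800.
(1,1): S=205.8400. Δ = (V_up−V_dn)/(S_up−S_dn) = (105.6716−8.9268)/(255.2416−158.4968) = 1.0000. V = [p*·105.6716 + (1−p*)·8.9268]/1.01 = 57.7509. B = V − Δ·S = -148.0891.
(0,0): S=166.0000. Δ = (V_up−V_dn)/(S_up−S_dn) = (57.7509−4.5132)/(205.8400−127.8200) = 0.6824. V = [p*·57.7509 + (1−p*)·4.5132]/1.01 = 31.3846. B = V − Δ·S = -81.8870.
Check: Δ(0,0)·S0 + B(0,0) = 31.3846 = V0.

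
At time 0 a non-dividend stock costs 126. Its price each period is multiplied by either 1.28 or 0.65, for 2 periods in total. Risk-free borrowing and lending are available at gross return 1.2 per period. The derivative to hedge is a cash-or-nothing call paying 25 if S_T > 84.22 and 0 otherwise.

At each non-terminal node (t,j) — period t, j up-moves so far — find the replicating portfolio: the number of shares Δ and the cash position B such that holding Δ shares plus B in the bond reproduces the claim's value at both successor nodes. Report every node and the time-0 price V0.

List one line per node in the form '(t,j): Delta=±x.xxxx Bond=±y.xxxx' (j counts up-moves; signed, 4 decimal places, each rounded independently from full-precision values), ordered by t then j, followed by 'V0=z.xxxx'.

(0,0): Delta=0.0333 Bond=12.8820
(1,0): Delta=0.4845 Bond=-21.4947
(1,1): Delta=0.0000 Bond=20.8333
V0=17.0812

Under the risk-neutral measure, an up-move has probability p* = (R−d)/(u−d) = 0.8730 and values discount at R = 1.2.
Terminal values V(2,·): V(2,0)=0.0000, V(2,1)=25.0000, V(2,2)=25.0000
(1,0): S=81.9000. Δ = (V_up−V_dn)/(S_up−S_dn) = (25.0000−0.0000)/(104.8320−53.2350) = 0.4845. V = [p*·25.0000 + (1−p*)·0.0000]/1.2 = 18.1878. B = V − Δ·S = -21.4947.
(1,1): S=161.2800. Δ = (V_up−V_dn)/(S_up−S_dn) = (25.0000−25.0000)/(206.4384−104.8320) = 0.0000. V = [p*·25.0000 + (1−p*)·25.0000]/1.2 = 20.8333. B = V − Δ·S = 20.8333.
(0,0): S=126.0000. Δ = (V_up−V_dn)/(S_up−S_dn) = (20.8333−18.1878)/(161.2800−81.9000) = 0.0333. V = [p*·20.8333 + (1−p*)·18.1878]/1.2 = 17.0812. B = V − Δ·S = 12.8820.
The time-0 hedge costs 17.0812, which is the no-arbitrage price.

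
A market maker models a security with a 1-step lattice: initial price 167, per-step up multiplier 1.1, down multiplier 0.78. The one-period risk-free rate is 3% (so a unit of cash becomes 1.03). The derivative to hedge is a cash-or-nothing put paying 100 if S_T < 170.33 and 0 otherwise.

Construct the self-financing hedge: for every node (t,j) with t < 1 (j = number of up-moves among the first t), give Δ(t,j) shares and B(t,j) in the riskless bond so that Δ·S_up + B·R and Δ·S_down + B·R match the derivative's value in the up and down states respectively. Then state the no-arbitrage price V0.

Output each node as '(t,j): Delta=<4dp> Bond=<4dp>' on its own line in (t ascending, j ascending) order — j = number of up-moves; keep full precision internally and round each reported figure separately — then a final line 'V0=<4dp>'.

The replicating-portfolio and risk-neutral prices coincide; use p* = (1.03−0.78)/(1.1−0.78) = 0.7812 for the latter.
At expiry t=1: V(1,0)=100.0000, V(1,1)=0.0000
  t=0,j=0: stock 167.0000 → up 183.7000 (V=0.0000), down 130.2600 (V=100.0000). Price 21.2379; hedge Δ=-1.8713, bond B=333.7379.
The time-0 hedge costs 21.2379, which is the no-arbitrage price.

(0,0): Delta=-1.8713 Bond=333.7379
V0=21.2379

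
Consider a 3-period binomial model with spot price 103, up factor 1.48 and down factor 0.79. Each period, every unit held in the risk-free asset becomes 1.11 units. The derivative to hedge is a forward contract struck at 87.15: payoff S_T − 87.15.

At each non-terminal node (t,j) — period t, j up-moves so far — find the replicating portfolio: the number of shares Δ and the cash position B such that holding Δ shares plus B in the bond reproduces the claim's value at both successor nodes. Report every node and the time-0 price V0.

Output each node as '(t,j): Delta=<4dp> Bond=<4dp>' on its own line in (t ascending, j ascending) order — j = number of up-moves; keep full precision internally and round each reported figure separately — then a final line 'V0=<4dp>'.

No-arbitrage ⇒ martingale measure with p* = (R−d)/(u−d) = 0.4638.
Payoff layer (t=3): V(3,0)=-36.3670, V(3,1)=7.9878, V(3,2)=91.0828, V(3,3)=246.7546
Node (2,0) S=64.2823: V=(p*·7.9878+(1−p*)·-36.3670)/1.11=-14.2312; Δ=(7.9878−-36.3670)/(95.1378−50.7830)=1.0000; B=V−Δ·S=-78.5135
Node (2,1) S=120.4276: V=(p*·91.0828+(1−p*)·7.9878)/1.11=41.9141; Δ=(91.0828−7.9878)/(178.2328−95.1378)=1.0000; B=V−Δ·S=-78.5135
Node (2,2) S=225.6112: V=(p*·246.7546+(1−p*)·91.0828)/1.11=147.0977; Δ=(246.7546−91.0828)/(333.9046−178.2328)=1.0000; B=V−Δ·S=-78.5135
Node (1,0) S=81.3700: V=(p*·41.9141+(1−p*)·-14.2312)/1.11=10.6371; Δ=(41.9141−-14.2312)/(120.4276−64.2823)=1.0000; B=V−Δ·S=-70.7329
Node (1,1) S=152.4400: V=(p*·147.0977+(1−p*)·41.9141)/1.11=81.7071; Δ=(147.0977−41.9141)/(225.6112−120.4276)=1.0000; B=V−Δ·S=-70.7329
Node (0,0) S=103.0000: V=(p*·81.7071+(1−p*)·10.6371)/1.11=39.2767; Δ=(81.7071−10.6371)/(152.4400−81.3700)=1.0000; B=V−Δ·S=-63.7233
Self-financing check: at every node Δ·S+B equals the discounted successor values.

(0,0): Delta=1.0000 Bond=-63.7233
(1,0): Delta=1.0000 Bond=-70.7329
(1,1): Delta=1.0000 Bond=-70.7329
(2,0): Delta=1.0000 Bond=-78.5135
(2,1): Delta=1.0000 Bond=-78.5135
(2,2): Delta=1.0000 Bond=-78.5135
V0=39.2767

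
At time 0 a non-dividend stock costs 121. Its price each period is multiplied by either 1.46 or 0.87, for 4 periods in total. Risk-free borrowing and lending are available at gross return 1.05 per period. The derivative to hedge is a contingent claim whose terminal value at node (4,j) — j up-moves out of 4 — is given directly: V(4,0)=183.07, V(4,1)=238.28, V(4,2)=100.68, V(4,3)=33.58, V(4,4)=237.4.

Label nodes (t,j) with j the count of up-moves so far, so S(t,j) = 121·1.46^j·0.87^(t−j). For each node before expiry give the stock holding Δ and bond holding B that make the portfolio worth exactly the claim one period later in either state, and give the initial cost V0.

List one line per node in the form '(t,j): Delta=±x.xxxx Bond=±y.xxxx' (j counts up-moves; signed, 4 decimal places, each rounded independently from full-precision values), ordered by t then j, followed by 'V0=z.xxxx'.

(0,0): Delta=-0.5992 Bond=214.1196
(1,0): Delta=-0.5539 Bond=220.0541
(1,1): Delta=-0.6607 Bond=235.6939
(2,0): Delta=-0.0637 Bond=186.1605
(2,1): Delta=-1.2193 Bond=333.3208
(2,2): Delta=0.0973 Bond=51.9491
(3,0): Delta=1.1744 Bond=96.8178
(3,1): Delta=-1.7442 Bond=420.1730
(3,2): Delta=-0.5068 Bond=190.1182
(3,3): Delta=0.9174 Bond=-254.2554
V0=141.6130

No-arbitrage ⇒ martingale measure with p* = (R−d)/(u−d) = 0.3051.
Terminal payoffs: V(4,0)=183.0700, V(4,1)=238.2800, V(4,2)=100.6800, V(4,3)=33.5800, V(4,4)=237.4000
Node (3,0) S=79.6789: V=(p*·238.2800+(1−p*)·183.0700)/1.05=190.3940; Δ=(238.2800−183.0700)/(116.3311−69.3206)=1.1744; B=V−Δ·S=96.8178
Node (3,1) S=133.7140: V=(p*·100.6800+(1−p*)·238.2800)/1.05=186.9527; Δ=(100.6800−238.2800)/(195.2224−116.3311)=-1.7442; B=V−Δ·S=420.1730
Node (3,2) S=224.3935: V=(p*·33.5800+(1−p*)·100.6800)/1.05=76.3893; Δ=(33.5800−100.6800)/(327.6146−195.2224)=-0.5068; B=V−Δ·S=190.1182
Node (3,3) S=376.5685: V=(p*·237.4000+(1−p*)·33.5800)/1.05=91.2023; Δ=(237.4000−33.5800)/(549.7899−327.6146)=0.9174; B=V−Δ·S=-254.2554
Node (2,0) S=91.5849: V=(p*·186.9527+(1−p*)·190.3940)/1.05=180.3277; Δ=(186.9527−190.3940)/(133.7140−79.6789)=-0.0637; B=V−Δ·S=186.1605
Node (2,1) S=153.6942: V=(p*·76.3893+(1−p*)·186.9527)/1.05=145.9252; Δ=(76.3893−186.9527)/(224.3935−133.7140)=-1.2193; B=V−Δ·S=333.3208
Node (2,2) S=257.9236: V=(p*·91.2023+(1−p*)·76.3893)/1.05=77.0558; Δ=(91.2023−76.3893)/(376.5685−224.3935)=0.0973; B=V−Δ·S=51.9491
Node (1,0) S=105.2700: V=(p*·145.9252+(1−p*)·180.3277)/1.05=161.7448; Δ=(145.9252−180.3277)/(153.6942−91.5849)=-0.5539; B=V−Δ·S=220.0541
Node (1,1) S=176.6600: V=(p*·77.0558+(1−p*)·145.9252)/1.05=118.9659; Δ=(77.0558−145.9252)/(257.9236−153.6942)=-0.6607; B=V−Δ·S=235.6939
Node (0,0) S=121.0000: V=(p*·118.9659+(1−p*)·161.7448)/1.05=141.6130; Δ=(118.9659−161.7448)/(176.6600−105.2700)=-0.5992; B=V−Δ·S=214.1196
Check: Δ(0,0)·S0 + B(0,0) = 141.6130 = V0.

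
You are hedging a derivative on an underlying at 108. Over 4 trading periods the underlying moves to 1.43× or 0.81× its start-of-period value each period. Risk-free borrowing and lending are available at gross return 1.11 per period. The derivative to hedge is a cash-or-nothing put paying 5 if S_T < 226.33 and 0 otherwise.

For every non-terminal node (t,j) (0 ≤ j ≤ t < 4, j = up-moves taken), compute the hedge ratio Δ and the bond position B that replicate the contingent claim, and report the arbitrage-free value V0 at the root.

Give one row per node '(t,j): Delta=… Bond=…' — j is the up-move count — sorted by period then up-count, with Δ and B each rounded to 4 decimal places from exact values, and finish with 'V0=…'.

Risk-neutral probability p* = (R−d)/(u−d) = (1.11−0.81)/(1.43−0.81) = 0.4839.
Terminal payoffs: V(4,0)=5.0000, V(4,1)=5.0000, V(4,2)=5.0000, V(4,3)=0.0000, V(4,4)=0.0000
  t=3,j=0: stock 57.3956 → up 82.0757 (V=5.0000), down 46.4905 (V=5.0000). Price 4.5045; hedge Δ=0.0000, bond B=4.5045.
  t=3,j=1: stock 101.3281 → up 144.8992 (V=5.0000), down 82.0757 (V=5.0000). Price 4.5045; hedge Δ=0.0000, bond B=4.5045.
  t=3,j=2: stock 178.8879 → up 255.8096 (V=0.0000), down 144.8992 (V=5.0000). Price 2.3249; hedge Δ=-0.0451, bond B=10.3894.
  t=3,j=3: stock 315.8144 → up 451.6145 (V=0.0000), down 255.8096 (V=0.0000). Price 0.0000; hedge Δ=0.0000, bond B=0.0000.
  t=2,j=0: stock 70.8588 → up 101.3281 (V=4.5045), down 57.3956 (V=4.5045). Price 4.0581; hedge Δ=0.0000, bond B=4.0581.
  t=2,j=1: stock 125.0964 → up 178.8879 (V=2.3249), down 101.3281 (V=4.5045). Price 3.1080; hedge Δ=-0.0281, bond B=6.6235.
  t=2,j=2: stock 220.8492 → up 315.8144 (V=0.0000), down 178.8879 (V=2.3249). Price 1.0810; hedge Δ=-0.0170, bond B=4.8309.
  t=1,j=0: stock 87.4800 → up 125.0964 (V=3.1080), down 70.8588 (V=4.0581). Price 3.2418; hedge Δ=-0.0175, bond B=4.7742.
  t=1,j=1: stock 154.4400 → up 220.8492 (V=1.0810), down 125.0964 (V=3.1080). Price 1.9164; hedge Δ=-0.0212, bond B=5.1857.
  t=0,j=0: stock 108.0000 → up 154.4400 (V=1.9164), down 87.4800 (V=3.2418). Price 2.3428; hedge Δ=-0.0198, bond B=4.4805.
Root portfolio cost Δ·108+B reproduces V0=2.3428.

(0,0): Delta=-0.0198 Bond=4.4805
(1,0): Delta=-0.0175 Bond=4.7742
(1,1): Delta=-0.0212 Bond=5.1857
(2,0): Delta=0.0000 Bond=4.0581
(2,1): Delta=-0.0281 Bond=6.6235
(2,2): Delta=-0.0170 Bond=4.8309
(3,0): Delta=0.0000 Bond=4.5045
(3,1): Delta=0.0000 Bond=4.5045
(3,2): Delta=-0.0451 Bond=10.3894
(3,3): Delta=0.0000 Bond=0.0000
V0=2.3428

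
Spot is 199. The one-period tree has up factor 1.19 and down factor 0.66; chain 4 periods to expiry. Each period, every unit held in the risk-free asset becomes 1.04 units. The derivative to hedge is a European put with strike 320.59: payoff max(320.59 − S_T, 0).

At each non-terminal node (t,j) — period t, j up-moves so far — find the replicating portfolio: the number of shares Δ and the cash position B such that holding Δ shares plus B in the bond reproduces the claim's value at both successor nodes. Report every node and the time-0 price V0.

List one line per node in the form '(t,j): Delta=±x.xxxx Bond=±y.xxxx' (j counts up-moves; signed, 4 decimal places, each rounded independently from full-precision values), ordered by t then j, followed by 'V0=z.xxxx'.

No-arbitrage ⇒ martingale measure with p* = (R−d)/(u−d) = 0.7170.
Payoff layer (t=4): V(4,0)=282.8303, V(4,1)=252.5081, V(4,2)=197.8362, V(4,3)=99.2612, V(4,4)=0.0000
(3,0): S=57.2117. Δ = (V_up−V_dn)/(S_up−S_dn) = (252.5081−282.8303)/(68.0819−37.7597) = -1.0000. V = [p*·252.5081 + (1−p*)·282.8303]/1.04 = 251.0479. B = V − Δ·S = 308.2596.
(3,1): S=103.1544. Δ = (V_up−V_dn)/(S_up−S_dn) = (197.8362−252.5081)/(122.7538−68.0819) = -1.0000. V = [p*·197.8362 + (1−p*)·252.5081]/1.04 = 205.1052. B = V − Δ·S = 308.2596.
(3,2): S=185.9906. Δ = (V_up−V_dn)/(S_up−S_dn) = (99.2612−197.8362)/(221.3288−122.7538) = -1.0000. V = [p*·99.2612 + (1−p*)·197.8362]/1.04 = 122.2690. B = V − Δ·S = 308.2596.
(3,3): S=335.3466. Δ = (V_up−V_dn)/(S_up−S_dn) = (0.0000−99.2612)/(399.0625−221.3288) = -0.5585. V = [p*·0.0000 + (1−p*)·99.2612]/1.04 = 27.0123. B = V − Δ·S = 214.2976.
(2,0): S=86.6844. Δ = (V_up−V_dn)/(S_up−S_dn) = (205.1052−251.0479)/(103.1544−57.2117) = -1.0000. V = [p*·205.1052 + (1−p*)·251.0479]/1.04 = 209.7191. B = V − Δ·S = 296.4035.
(2,1): S=156.2946. Δ = (V_up−V_dn)/(S_up−S_dn) = (122.2690−205.1052)/(185.9906−103.1544) = -1.0000. V = [p*·122.2690 + (1−p*)·205.1052]/1.04 = 140.1089. B = V − Δ·S = 296.4035.
(2,2): S=281.8039. Δ = (V_up−V_dn)/(S_up−S_dn) = (27.0123−122.2690)/(335.3466−185.9906) = -0.6378. V = [p*·27.0123 + (1−p*)·122.2690]/1.04 = 51.8959. B = V − Δ·S = 231.6256.
(1,0): S=131.3400. Δ = (V_up−V_dn)/(S_up−S_dn) = (140.1089−209.7191)/(156.2946−86.6844) = -1.0000. V = [p*·140.1089 + (1−p*)·209.7191]/1.04 = 153.6633. B = V − Δ·S = 285.0033.
(1,1): S=236.8100. Δ = (V_up−V_dn)/(S_up−S_dn) = (51.8959−140.1089)/(281.8039−156.2946) = -0.7028. V = [p*·51.8959 + (1−p*)·140.1089]/1.04 = 73.9056. B = V − Δ·S = 240.3452.
(0,0): S=199.0000. Δ = (V_up−V_dn)/(S_up−S_dn) = (73.9056−153.6633)/(236.8100−131.3400) = -0.7562. V = [p*·73.9056 + (1−p*)·153.6633]/1.04 = 92.7679. B = V − Δ·S = 243.2541.
Check: Δ(0,0)·S0 + B(0,0) = 92.7679 = V0.

(0,0): Delta=-0.7562 Bond=243.2541
(1,0): Delta=-1.0000 Bond=285.0033
(1,1): Delta=-0.7028 Bond=240.3452
(2,0): Delta=-1.0000 Bond=296.4035
(2,1): Delta=-1.0000 Bond=296.4035
(2,2): Delta=-0.6378 Bond=231.6256
(3,0): Delta=-1.0000 Bond=308.2596
(3,1): Delta=-1.0000 Bond=308.2596
(3,2): Delta=-1.0000 Bond=308.2596
(3,3): Delta=-0.5585 Bond=214.2976
V0=92.7679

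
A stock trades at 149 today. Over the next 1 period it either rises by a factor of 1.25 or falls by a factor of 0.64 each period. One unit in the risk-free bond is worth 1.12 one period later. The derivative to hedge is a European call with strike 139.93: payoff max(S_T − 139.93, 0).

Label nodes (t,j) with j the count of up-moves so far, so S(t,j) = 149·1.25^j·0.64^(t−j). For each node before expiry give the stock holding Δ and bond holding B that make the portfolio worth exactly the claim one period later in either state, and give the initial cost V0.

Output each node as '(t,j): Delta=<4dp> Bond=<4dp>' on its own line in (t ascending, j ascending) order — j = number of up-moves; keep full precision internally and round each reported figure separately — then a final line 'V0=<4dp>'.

The replicating-portfolio and risk-neutral prices coincide; use p* = (1.12−0.64)/(1.25−0.64) = 0.7869 for the latter.
Terminal payoffs: V(1,0)=0.0000, V(1,1)=46.3200
  t=0,j=0: stock 149.0000 → up 186.2500 (V=46.3200), down 95.3600 (V=0.0000). Price 32.5433; hedge Δ=0.5096, bond B=-43.3911.
Check: Δ(0,0)·S0 + B(0,0) = 32.5433 = V0.

(0,0): Delta=0.5096 Bond=-43.3911
V0=32.5433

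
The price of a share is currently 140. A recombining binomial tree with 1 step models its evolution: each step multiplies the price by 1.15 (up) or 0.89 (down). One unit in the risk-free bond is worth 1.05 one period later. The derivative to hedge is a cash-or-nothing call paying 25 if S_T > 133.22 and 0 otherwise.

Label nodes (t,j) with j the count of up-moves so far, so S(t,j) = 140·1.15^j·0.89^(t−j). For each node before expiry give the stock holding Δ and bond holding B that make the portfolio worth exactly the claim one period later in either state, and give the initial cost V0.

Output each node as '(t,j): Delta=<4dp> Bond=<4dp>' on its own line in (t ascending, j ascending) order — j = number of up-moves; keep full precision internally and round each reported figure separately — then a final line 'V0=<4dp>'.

(0,0): Delta=0.6868 Bond=-81.5018
V0=14.6520

Since d<R<u, set p* = (R−d)/(u−d) = 0.6154; price each node as the discounted p*-expectation of its children.
At expiry t=1: V(1,0)=0.0000, V(1,1)=25.0000
  t=0,j=0: stock 140.0000 → up 161.0000 (V=25.0000), down 124.6000 (V=0.0000). Price 14.6520; hedge Δ=0.6868, bond B=-81.5018.
Self-financing check: at every node Δ·S+B equals the discounted successor values.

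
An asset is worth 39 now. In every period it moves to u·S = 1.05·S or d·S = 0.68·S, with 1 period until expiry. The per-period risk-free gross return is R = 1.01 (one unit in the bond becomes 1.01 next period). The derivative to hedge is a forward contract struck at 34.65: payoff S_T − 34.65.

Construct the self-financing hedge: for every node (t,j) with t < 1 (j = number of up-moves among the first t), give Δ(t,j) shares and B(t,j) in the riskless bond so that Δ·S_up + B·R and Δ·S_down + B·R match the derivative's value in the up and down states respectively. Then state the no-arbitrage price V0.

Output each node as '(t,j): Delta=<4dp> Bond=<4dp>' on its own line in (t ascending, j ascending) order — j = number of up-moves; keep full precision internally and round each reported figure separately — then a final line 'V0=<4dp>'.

Risk-neutral probability p* = (R−d)/(u−d) = (1.01−0.68)/(1.05−0.68) = 0.8919.
Terminal values V(1,·): V(1,0)=-8.1300, V(1,1)=6.3000
(0,0): S=39.0000. Δ = (V_up−V_dn)/(S_up−S_dn) = (6.3000−-8.1300)/(40.9500−26.5200) = 1.0000. V = [p*·6.3000 + (1−p*)·-8.1300]/1.01 = 4.6931. B = V − Δ·S = -34.3069.
Check: Δ(0,0)·S0 + B(0,0) = 4.6931 = V0.

(0,0): Delta=1.0000 Bond=-34.3069
V0=4.6931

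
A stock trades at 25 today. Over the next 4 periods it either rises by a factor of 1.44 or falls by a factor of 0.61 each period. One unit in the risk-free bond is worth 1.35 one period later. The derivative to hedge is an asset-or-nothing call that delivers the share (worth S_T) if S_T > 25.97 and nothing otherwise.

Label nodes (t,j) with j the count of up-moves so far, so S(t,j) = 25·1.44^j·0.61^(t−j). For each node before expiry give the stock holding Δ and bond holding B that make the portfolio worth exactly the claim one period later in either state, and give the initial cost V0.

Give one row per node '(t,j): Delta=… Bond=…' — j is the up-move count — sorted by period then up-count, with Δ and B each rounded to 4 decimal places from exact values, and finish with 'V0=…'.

Risk-neutral probability p* = (R−d)/(u−d) = (1.35−0.61)/(1.44−0.61) = 0.8916.
Terminal payoffs: V(4,0)=0.0000, V(4,1)=0.0000, V(4,2)=0.0000, V(4,3)=45.5363, V(4,4)=107.4954
Node (3,0) S=5.6745: V=(p*·0.0000+(1−p*)·0.0000)/1.35=0.0000; Δ=(0.0000−0.0000)/(8.1713−3.4615)=0.0000; B=V−Δ·S=0.0000
Node (3,1) S=13.3956: V=(p*·0.0000+(1−p*)·0.0000)/1.35=0.0000; Δ=(0.0000−0.0000)/(19.2897−8.1713)=0.0000; B=V−Δ·S=0.0000
Node (3,2) S=31.6224: V=(p*·45.5363+(1−p*)·0.0000)/1.35=30.0730; Δ=(45.5363−0.0000)/(45.5363−19.2897)=1.7349; B=V−Δ·S=-24.7899
Node (3,3) S=74.6496: V=(p*·107.4954+(1−p*)·45.5363)/1.35=74.6496; Δ=(107.4954−45.5363)/(107.4954−45.5363)=1.0000; B=V−Δ·S=0.0000
Node (2,0) S=9.3025: V=(p*·0.0000+(1−p*)·0.0000)/1.35=0.0000; Δ=(0.0000−0.0000)/(13.3956−5.6745)=0.0000; B=V−Δ·S=0.0000
Node (2,1) S=21.9600: V=(p*·30.0730+(1−p*)·0.0000)/1.35=19.8608; Δ=(30.0730−0.0000)/(31.6224−13.3956)=1.6499; B=V−Δ·S=-16.3718
Node (2,2) S=51.8400: V=(p*·74.6496+(1−p*)·30.0730)/1.35=51.7156; Δ=(74.6496−30.0730)/(74.6496−31.6224)=1.0360; B=V−Δ·S=-1.9912
Node (1,0) S=15.2500: V=(p*·19.8608+(1−p*)·0.0000)/1.35=13.1165; Δ=(19.8608−0.0000)/(21.9600−9.3025)=1.5691; B=V−Δ·S=-10.8122
Node (1,1) S=36.0000: V=(p*·51.7156+(1−p*)·19.8608)/1.35=35.7492; Δ=(51.7156−19.8608)/(51.8400−21.9600)=1.0661; B=V−Δ·S=-2.6300
Node (0,0) S=25.0000: V=(p*·35.7492+(1−p*)·13.1165)/1.35=24.6630; Δ=(35.7492−13.1165)/(36.0000−15.2500)=1.0907; B=V−Δ·S=-2.6054
Each (Δ,B) replicates both successor values, so the strategy is self-financing and V0 is arbitrage-free.

(0,0): Delta=1.0907 Bond=-2.6054
(1,0): Delta=1.5691 Bond=-10.8122
(1,1): Delta=1.0661 Bond=-2.6300
(2,0): Delta=0.0000 Bond=0.0000
(2,1): Delta=1.6499 Bond=-16.3718
(2,2): Delta=1.0360 Bond=-1.9912
(3,0): Delta=0.0000 Bond=0.0000
(3,1): Delta=0.0000 Bond=0.0000
(3,2): Delta=1.7349 Bond=-24.7899
(3,3): Delta=1.0000 Bond=0.0000
V0=24.6630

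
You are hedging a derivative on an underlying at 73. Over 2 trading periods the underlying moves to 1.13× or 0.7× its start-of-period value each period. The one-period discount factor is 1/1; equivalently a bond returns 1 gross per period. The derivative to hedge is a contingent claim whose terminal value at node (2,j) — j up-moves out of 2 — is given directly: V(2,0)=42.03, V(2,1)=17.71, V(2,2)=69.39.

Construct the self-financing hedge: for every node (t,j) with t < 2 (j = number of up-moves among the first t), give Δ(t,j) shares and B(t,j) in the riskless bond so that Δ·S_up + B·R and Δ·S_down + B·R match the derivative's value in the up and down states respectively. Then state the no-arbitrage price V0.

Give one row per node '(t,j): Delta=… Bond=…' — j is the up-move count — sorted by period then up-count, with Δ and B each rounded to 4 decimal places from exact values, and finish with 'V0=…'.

Under the risk-neutral measure, an up-move has probability p* = (R−d)/(u−d) = 0.6977 and values discount at R = 1.
Terminal values V(2,·): V(2,0)=42.0300, V(2,1)=17.7100, V(2,2)=69.3900
Node (1,0) S=51.1000: V=(p*·17.7100+(1−p*)·42.0300)/1=25.0626; Δ=(17.7100−42.0300)/(57.7430−35.7700)=-1.1068; B=V−Δ·S=81.6207
Node (1,1) S=82.4900: V=(p*·69.3900+(1−p*)·17.7100)/1=53.7658; Δ=(69.3900−17.7100)/(93.2137−57.7430)=1.4570; B=V−Δ·S=-66.4202
Node (0,0) S=73.0000: V=(p*·53.7658+(1−p*)·25.0626)/1=45.0881; Δ=(53.7658−25.0626)/(82.4900−51.1000)=0.9144; B=V−Δ·S=-21.6637
The time-0 hedge costs 45.0881, which is the no-arbitrage price.

(0,0): Delta=0.9144 Bond=-21.6637
(1,0): Delta=-1.1068 Bond=81.6207
(1,1): Delta=1.4570 Bond=-66.4202
V0=45.0881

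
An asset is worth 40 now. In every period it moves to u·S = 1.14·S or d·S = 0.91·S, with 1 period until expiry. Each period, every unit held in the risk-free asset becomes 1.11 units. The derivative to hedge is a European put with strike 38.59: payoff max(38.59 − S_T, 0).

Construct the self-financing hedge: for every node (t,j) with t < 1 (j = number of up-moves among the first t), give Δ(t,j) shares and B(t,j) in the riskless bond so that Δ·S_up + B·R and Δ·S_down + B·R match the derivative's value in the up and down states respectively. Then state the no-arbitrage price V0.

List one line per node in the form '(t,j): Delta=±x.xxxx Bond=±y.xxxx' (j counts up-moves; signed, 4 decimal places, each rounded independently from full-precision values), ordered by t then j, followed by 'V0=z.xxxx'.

Under the risk-neutral measure, an up-move has probability p* = (R−d)/(u−d) = 0.8696 and values discount at R = 1.11.
Payoff layer (t=1): V(1,0)=2.1900, V(1,1)=0.0000
Node (0,0) S=40.0000: V=(p*·0.0000+(1−p*)·2.1900)/1.11=0.2573; Δ=(0.0000−2.1900)/(45.6000−36.4000)=-0.2380; B=V−Δ·S=9.7791
Root portfolio cost Δ·40+B reproduces V0=0.2573.

(0,0): Delta=-0.2380 Bond=9.7791
V0=0.2573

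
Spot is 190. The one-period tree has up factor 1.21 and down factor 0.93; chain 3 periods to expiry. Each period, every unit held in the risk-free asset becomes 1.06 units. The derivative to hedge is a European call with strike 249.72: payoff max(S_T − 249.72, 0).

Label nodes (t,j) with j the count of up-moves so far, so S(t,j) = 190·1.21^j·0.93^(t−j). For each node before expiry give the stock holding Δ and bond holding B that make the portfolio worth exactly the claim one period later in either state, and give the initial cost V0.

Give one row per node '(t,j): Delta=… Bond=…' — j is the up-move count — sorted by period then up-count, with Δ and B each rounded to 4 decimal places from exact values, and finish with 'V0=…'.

(0,0): Delta=0.3557 Bond=-57.6632
(1,0): Delta=0.0796 Bond=-12.3335
(1,1): Delta=0.6005 Bond=-117.4185
(2,0): Delta=0.0000 Bond=0.0000
(2,1): Delta=0.1501 Bond=-28.1584
(2,2): Delta=1.0000 Bond=-235.5849
V0=9.9143

Since d<R<u, set p* = (R−d)/(u−d) = 0.4643; price each node as the discounted p*-expectation of its children.
At expiry t=3: V(3,0)=0.0000, V(3,1)=0.0000, V(3,2)=8.9865, V(3,3)=86.8766
  t=2,j=0: stock 164.3310 → up 198.8405 (V=0.0000), down 152.8278 (V=0.0000). Price 0.0000; hedge Δ=0.0000, bond B=0.0000.
  t=2,j=1: stock 213.8070 → up 258.7065 (V=8.9865), down 198.8405 (V=0.0000). Price 3.9361; hedge Δ=0.1501, bond B=-28.1584.
  t=2,j=2: stock 278.1790 → up 336.5966 (V=86.8766), down 258.7065 (V=8.9865). Price 42.5941; hedge Δ=1.0000, bond B=-235.5849.
  t=1,j=0: stock 176.7000 → up 213.8070 (V=3.9361), down 164.3310 (V=0.0000). Price 1.7240; hedge Δ=0.0796, bond B=-12.3335.
  t=1,j=1: stock 229.9000 → up 278.1790 (V=42.5941), down 213.8070 (V=3.9361). Price 20.6457; hedge Δ=0.6005, bond B=-117.4185.
  t=0,j=0: stock 190.0000 → up 229.9000 (V=20.6457), down 176.7000 (V=1.7240). Price 9.9143; hedge Δ=0.3557, bond B=-57.6632.
The time-0 hedge costs 9.9143, which is the no-arbitrage price.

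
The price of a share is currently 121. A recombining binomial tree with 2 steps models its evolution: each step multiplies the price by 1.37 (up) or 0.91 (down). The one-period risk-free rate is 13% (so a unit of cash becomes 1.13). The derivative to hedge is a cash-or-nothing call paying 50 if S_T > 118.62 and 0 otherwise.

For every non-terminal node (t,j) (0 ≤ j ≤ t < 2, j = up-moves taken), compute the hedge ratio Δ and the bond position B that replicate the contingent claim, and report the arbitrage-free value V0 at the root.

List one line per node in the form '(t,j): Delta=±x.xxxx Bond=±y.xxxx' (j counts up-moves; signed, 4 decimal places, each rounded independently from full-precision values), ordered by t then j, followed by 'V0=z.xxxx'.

The replicating-portfolio and risk-neutral prices coincide; use p* = (1.13−0.91)/(1.37−0.91) = 0.4783 for the latter.
At expiry t=2: V(2,0)=0.0000, V(2,1)=50.0000, V(2,2)=50.0000
  t=1,j=0: stock 110.1100 → up 150.8507 (V=50.0000), down 100.2001 (V=0.0000). Price 21.1620; hedge Δ=0.9872, bond B=-87.5337.
  t=1,j=1: stock 165.7700 → up 227.1049 (V=50.0000), down 150.8507 (V=50.0000). Price 44.2478; hedge Δ=0.0000, bond B=44.2478.
  t=0,j=0: stock 121.0000 → up 165.7700 (V=44.2478), down 110.1100 (V=21.1620). Price 28.4982; hedge Δ=0.4148, bond B=-21.6883.
Check: Δ(0,0)·S0 + B(0,0) = 28.4982 = V0.

(0,0): Delta=0.4148 Bond=-21.6883
(1,0): Delta=0.9872 Bond=-87.5337
(1,1): Delta=0.0000 Bond=44.2478
V0=28.4982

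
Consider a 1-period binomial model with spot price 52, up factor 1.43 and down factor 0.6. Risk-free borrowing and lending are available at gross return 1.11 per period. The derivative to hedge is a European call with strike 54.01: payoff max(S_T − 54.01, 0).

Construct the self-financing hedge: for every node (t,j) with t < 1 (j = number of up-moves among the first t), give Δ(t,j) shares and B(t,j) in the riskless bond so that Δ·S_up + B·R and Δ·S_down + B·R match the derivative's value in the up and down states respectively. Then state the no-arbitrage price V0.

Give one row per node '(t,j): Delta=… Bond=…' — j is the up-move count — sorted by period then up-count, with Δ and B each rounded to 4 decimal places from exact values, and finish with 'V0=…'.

Since d<R<u, set p* = (R−d)/(u−d) = 0.6145; price each node as the discounted p*-expectation of its children.
At expiry t=1: V(1,0)=0.0000, V(1,1)=20.3500
  t=0,j=0: stock 52.0000 → up 74.3600 (V=20.3500), down 31.2000 (V=0.0000). Price 11.2651; hedge Δ=0.4715, bond B=-13.2530.
Root portfolio cost Δ·52+B reproduces V0=11.2651.

(0,0): Delta=0.4715 Bond=-13.2530
V0=11.2651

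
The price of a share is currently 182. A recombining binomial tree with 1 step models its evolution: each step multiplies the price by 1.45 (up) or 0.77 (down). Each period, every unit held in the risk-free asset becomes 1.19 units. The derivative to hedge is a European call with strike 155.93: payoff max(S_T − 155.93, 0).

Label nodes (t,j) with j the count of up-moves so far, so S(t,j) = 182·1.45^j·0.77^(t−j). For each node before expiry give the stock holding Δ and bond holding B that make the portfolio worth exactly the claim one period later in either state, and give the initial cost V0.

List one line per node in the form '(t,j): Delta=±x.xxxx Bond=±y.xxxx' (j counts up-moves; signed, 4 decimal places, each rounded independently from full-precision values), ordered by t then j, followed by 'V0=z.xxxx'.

Since d<R<u, set p* = (R−d)/(u−d) = 0.6176; price each node as the discounted p*-expectation of its children.
At expiry t=1: V(1,0)=0.0000, V(1,1)=107.9700
(0,0): S=182.0000. Δ = (V_up−V_dn)/(S_up−S_dn) = (107.9700−0.0000)/(263.9000−140.1400) = 0.8724. V = [p*·107.9700 + (1−p*)·0.0000]/1.19 = 56.0398. B = V − Δ·S = -102.7396.
Check: Δ(0,0)·S0 + B(0,0) = 56.0398 = V0.

(0,0): Delta=0.8724 Bond=-102.7396
V0=56.0398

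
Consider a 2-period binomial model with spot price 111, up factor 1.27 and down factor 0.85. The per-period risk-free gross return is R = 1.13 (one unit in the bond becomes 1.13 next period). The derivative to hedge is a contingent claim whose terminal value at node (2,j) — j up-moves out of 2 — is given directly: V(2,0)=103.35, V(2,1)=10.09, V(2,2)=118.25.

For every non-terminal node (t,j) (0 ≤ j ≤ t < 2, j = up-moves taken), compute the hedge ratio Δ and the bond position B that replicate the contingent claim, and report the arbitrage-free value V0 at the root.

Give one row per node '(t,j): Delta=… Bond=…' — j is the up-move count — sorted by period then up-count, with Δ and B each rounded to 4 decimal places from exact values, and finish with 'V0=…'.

(0,0): Delta=0.7787 Bond=-32.7669
(1,0): Delta=-2.3534 Bond=258.4871
(1,1): Delta=1.8268 Bond=-184.7834
V0=53.6638

Risk-neutral probability p* = (R−d)/(u−d) = (1.13−0.85)/(1.27−0.85) = 0.6667.
Payoff layer (t=2): V(2,0)=103.3500, V(2,1)=10.0900, V(2,2)=118.2500
  t=1,j=0: stock 94.3500 → up 119.8245 (V=10.0900), down 80.1975 (V=103.3500). Price 36.4395; hedge Δ=-2.3534, bond B=258.4871.
  t=1,j=1: stock 140.9700 → up 179.0319 (V=118.2500), down 119.8245 (V=10.0900). Price 72.7404; hedge Δ=1.8268, bond B=-184.7834.
  t=0,j=0: stock 111.0000 → up 140.9700 (V=72.7404), down 94.3500 (V=36.4395). Price 53.6638; hedge Δ=0.7787, bond B=-32.7669.
Check: Δ(0,0)·S0 + B(0,0) = 53.6638 = V0.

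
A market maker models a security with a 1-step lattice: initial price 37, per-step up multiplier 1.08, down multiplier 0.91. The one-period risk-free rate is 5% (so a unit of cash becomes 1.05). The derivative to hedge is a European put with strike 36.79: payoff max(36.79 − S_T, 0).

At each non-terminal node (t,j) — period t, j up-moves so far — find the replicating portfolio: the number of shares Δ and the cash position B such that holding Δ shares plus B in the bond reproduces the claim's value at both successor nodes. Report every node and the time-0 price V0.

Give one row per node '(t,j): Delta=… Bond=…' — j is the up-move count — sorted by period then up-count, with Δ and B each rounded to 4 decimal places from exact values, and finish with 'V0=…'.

No-arbitrage ⇒ martingale measure with p* = (R−d)/(u−d) = 0.8235.
At expiry t=1: V(1,0)=3.1200, V(1,1)=0.0000
Node (0,0) S=37.0000: V=(p*·0.0000+(1−p*)·3.1200)/1.05=0.5244; Δ=(0.0000−3.1200)/(39.9600−33.6700)=-0.4960; B=V−Δ·S=18.8773
Check: Δ(0,0)·S0 + B(0,0) = 0.5244 = V0.

(0,0): Delta=-0.4960 Bond=18.8773
V0=0.5244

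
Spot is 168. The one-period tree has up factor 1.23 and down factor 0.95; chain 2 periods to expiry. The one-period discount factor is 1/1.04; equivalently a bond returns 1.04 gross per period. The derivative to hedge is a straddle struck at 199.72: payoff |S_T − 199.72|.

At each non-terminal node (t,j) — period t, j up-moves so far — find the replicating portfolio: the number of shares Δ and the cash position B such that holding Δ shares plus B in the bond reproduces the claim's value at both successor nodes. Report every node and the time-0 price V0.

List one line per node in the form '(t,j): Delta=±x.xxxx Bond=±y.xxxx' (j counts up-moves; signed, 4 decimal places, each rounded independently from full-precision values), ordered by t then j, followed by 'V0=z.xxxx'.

(0,0): Delta=-0.2845 Bond=74.8558
(1,0): Delta=-1.0000 Bond=192.0385
(1,1): Delta=0.8821 Bond=-163.2146
V0=27.0542

Under the risk-neutral measure, an up-move has probability p* = (R−d)/(u−d) = 0.3214 and values discount at R = 1.04.
Payoff layer (t=2): V(2,0)=48.1000, V(2,1)=3.4120, V(2,2)=54.4472
Node (1,0) S=159.6000: V=(p*·3.4120+(1−p*)·48.1000)/1.04=32.4385; Δ=(3.4120−48.1000)/(196.3080−151.6200)=-1.0000; B=V−Δ·S=192.0385
Node (1,1) S=206.6400: V=(p*·54.4472+(1−p*)·3.4120)/1.04=19.0540; Δ=(54.4472−3.4120)/(254.1672−196.3080)=0.8821; B=V−Δ·S=-163.2146
Node (0,0) S=168.0000: V=(p*·19.0540+(1−p*)·32.4385)/1.04=27.0542; Δ=(19.0540−32.4385)/(206.6400−159.6000)=-0.2845; B=V−Δ·S=74.8558
Root portfolio cost Δ·168+B reproduces V0=27.0542.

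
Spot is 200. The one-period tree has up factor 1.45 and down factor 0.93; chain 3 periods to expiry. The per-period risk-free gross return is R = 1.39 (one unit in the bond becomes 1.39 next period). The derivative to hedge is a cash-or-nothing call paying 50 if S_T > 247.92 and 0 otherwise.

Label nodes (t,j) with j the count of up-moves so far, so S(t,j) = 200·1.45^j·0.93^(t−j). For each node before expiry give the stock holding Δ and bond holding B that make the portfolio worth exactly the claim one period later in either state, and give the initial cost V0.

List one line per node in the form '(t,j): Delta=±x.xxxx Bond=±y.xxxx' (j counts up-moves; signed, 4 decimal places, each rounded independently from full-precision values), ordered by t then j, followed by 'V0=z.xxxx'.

Risk-neutral probability p* = (R−d)/(u−d) = (1.39−0.93)/(1.45−0.93) = 0.8846.
Terminal values V(3,·): V(3,0)=0.0000, V(3,1)=50.0000, V(3,2)=50.0000, V(3,3)=50.0000
  t=2,j=0: stock 172.9800 → up 250.8210 (V=50.0000), down 160.8714 (V=0.0000). Price 31.8207; hedge Δ=0.5559, bond B=-64.3331.
  t=2,j=1: stock 269.7000 → up 391.0650 (V=50.0000), down 250.8210 (V=50.0000). Price 35.9712; hedge Δ=0.0000, bond B=35.9712.
  t=2,j=2: stock 420.5000 → up 609.7250 (V=50.0000), down 391.0650 (V=50.0000). Price 35.9712; hedge Δ=0.0000, bond B=35.9712.
  t=1,j=0: stock 186.0000 → up 269.7000 (V=35.9712), down 172.9800 (V=31.8207). Price 25.5340; hedge Δ=0.0429, bond B=17.5523.
  t=1,j=1: stock 290.0000 → up 420.5000 (V=35.9712), down 269.7000 (V=35.9712). Price 25.8786; hedge Δ=0.0000, bond B=25.8786.
  t=0,j=0: stock 200.0000 → up 290.0000 (V=25.8786), down 186.0000 (V=25.5340). Price 18.5891; hedge Δ=0.0033, bond B=17.9265.
Check: Δ(0,0)·S0 + B(0,0) = 18.5891 = V0.

(0,0): Delta=0.0033 Bond=17.9265
(1,0): Delta=0.0429 Bond=17.5523
(1,1): Delta=0.0000 Bond=25.8786
(2,0): Delta=0.5559 Bond=-64.3331
(2,1): Delta=0.0000 Bond=35.9712
(2,2): Delta=0.0000 Bond=35.9712
V0=18.5891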